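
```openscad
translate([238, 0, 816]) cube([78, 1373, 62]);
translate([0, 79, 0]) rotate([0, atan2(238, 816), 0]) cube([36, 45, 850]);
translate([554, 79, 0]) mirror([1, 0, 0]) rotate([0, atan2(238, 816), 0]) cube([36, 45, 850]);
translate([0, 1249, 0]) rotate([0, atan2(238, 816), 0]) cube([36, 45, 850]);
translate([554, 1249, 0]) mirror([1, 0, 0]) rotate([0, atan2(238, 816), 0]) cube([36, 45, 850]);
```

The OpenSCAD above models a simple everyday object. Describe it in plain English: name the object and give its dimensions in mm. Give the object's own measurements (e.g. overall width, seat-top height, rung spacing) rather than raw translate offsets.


A sawhorse. A 78×1373×62 mm beam (x, y, z) sits on two A-frame leg pairs. Each pair is two raked legs of 36×45 mm section (45 mm along y) splaying symmetrically in x. Each leg rises 816 mm vertically over 238 mm of horizontal reach and is 850 mm long along its own axis. Every leg's outer bottom edge rests on the floor and its outer top edge meets a bottom edge of the beam — the left legs (tilting toward +x) meet the beam's −x bottom edge, the right legs (their mirror images, tilting toward −x) meet its +x bottom edge — so the leg tops tuck under the beam, the beam's underside is 816 mm above the floor, and the feet are 554 mm apart outside-to-outside with the beam centred between them. The two leg pairs are set in 79 mm from either end of the beam.


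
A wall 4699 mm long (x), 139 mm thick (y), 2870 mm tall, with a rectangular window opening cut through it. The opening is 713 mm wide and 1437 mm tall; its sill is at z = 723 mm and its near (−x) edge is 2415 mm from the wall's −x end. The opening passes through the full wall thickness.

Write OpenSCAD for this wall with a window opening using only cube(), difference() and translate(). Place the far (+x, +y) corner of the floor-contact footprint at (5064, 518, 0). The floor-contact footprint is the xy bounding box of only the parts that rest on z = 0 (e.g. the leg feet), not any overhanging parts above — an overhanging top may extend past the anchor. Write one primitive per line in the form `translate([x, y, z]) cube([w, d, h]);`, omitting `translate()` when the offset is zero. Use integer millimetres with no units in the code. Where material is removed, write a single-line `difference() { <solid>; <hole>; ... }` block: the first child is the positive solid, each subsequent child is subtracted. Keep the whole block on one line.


difference() { translate([365, 379, 0]) cube([4699, 139, 2870]); translate([2780, 379, 723]) cube([713, 139, 1437]); }


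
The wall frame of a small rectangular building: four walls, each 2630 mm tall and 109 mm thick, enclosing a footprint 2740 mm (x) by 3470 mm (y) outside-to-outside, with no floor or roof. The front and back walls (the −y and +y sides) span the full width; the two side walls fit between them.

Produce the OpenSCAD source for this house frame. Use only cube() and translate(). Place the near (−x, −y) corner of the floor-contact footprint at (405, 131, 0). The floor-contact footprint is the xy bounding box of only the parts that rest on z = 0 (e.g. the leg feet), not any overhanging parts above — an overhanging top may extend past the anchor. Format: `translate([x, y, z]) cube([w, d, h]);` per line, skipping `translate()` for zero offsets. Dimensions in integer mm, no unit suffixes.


translate([405, 131, 0]) cube([2740, 109, 2630]);
translate([405, 3492, 0]) cube([2740, 109, 2630]);
translate([405, 240, 0]) cube([109, 3252, 2630]);
translate([3036, 240, 0]) cube([109, 3252, 2630]);


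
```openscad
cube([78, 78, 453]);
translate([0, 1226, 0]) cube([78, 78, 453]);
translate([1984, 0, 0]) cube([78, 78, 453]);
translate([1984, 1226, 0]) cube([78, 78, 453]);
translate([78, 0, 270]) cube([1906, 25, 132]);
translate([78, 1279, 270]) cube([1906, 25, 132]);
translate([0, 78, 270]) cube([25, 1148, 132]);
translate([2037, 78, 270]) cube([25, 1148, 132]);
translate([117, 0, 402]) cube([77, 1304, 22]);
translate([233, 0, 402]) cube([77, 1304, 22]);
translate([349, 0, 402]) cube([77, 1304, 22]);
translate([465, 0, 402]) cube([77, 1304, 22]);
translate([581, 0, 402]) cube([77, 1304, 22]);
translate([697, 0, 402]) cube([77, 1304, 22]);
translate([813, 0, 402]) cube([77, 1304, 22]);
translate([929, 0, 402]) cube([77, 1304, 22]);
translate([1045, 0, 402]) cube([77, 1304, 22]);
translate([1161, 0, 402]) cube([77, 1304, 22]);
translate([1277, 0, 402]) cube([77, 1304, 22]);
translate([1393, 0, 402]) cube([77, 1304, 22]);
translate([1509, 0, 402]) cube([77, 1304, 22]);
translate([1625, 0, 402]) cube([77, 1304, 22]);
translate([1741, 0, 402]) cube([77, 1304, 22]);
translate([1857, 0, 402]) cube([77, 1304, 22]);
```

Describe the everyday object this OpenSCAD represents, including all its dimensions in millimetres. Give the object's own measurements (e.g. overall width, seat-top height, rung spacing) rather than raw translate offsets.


A bed frame 2062 mm long (x) by 1304 mm wide (y). Four 78×78 mm corner posts, 453 mm tall, at the corners of the footprint. Four rails of 25 mm thickness and 132 mm height run between adjacent posts with their undersides at z = 270 mm, their outer faces flush with the outside of the frame (the two x-running rails run between the posts' inner faces; the two y-running rails run between the posts' inner faces). 16 slats, each 77 mm wide (x) and 22 mm thick, lie across the top of the two x-running rails, running the full 1304 mm width of the frame in y; along x they sit between the end posts with a 39 mm gap after the −x posts and between neighbouring slats, leaving 50 mm before the +x posts.


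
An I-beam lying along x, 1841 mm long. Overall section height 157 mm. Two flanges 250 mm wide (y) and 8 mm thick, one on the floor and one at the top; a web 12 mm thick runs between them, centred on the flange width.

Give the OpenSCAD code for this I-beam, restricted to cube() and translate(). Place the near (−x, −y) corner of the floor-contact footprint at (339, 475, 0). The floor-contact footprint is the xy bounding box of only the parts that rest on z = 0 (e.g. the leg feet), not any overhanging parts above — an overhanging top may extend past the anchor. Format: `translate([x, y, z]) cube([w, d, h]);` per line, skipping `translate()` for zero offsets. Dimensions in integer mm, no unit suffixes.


translate([339, 475, 0]) cube([1841, 250, 8]);
translate([339, 594, 8]) cube([1841, 12, 141]);
translate([339, 475, 149]) cube([1841, 250, 8]);


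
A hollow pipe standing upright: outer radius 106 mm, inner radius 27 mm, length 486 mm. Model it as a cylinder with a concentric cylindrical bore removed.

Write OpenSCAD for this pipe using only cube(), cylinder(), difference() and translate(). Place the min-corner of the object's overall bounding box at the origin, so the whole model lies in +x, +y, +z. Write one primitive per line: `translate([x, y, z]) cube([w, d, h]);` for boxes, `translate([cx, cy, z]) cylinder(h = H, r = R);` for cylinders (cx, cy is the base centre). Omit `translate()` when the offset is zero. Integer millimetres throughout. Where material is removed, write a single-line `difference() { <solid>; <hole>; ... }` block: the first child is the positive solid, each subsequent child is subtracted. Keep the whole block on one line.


difference() { translate([106, 106, 0]) cylinder(h = 486, r = 106); translate([106, 106, 0]) cylinder(h = 486, r = 27); }


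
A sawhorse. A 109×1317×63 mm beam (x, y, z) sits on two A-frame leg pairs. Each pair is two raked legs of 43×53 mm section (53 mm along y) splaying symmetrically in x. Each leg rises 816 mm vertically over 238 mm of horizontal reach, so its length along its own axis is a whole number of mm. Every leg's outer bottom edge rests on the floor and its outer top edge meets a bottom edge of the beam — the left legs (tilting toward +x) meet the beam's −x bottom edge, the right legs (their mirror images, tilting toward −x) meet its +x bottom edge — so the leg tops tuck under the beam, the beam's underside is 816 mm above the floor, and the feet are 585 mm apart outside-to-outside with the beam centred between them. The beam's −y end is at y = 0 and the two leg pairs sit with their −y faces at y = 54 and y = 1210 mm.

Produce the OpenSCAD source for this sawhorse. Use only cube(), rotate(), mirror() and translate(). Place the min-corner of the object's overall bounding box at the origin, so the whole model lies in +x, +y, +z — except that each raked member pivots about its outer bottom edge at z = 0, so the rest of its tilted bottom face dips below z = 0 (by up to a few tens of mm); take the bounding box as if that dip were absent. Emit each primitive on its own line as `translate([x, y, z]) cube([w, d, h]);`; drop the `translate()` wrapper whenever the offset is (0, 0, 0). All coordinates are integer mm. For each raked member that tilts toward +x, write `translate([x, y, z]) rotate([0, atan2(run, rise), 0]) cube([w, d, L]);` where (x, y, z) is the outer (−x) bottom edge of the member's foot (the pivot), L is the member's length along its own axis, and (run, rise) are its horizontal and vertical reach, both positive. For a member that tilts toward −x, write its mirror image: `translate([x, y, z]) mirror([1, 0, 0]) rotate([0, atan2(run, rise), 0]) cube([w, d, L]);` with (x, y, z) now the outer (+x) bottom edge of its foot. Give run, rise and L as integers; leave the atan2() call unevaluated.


translate([238, 0, 816]) cube([109, 1317, 63]);
translate([0, 54, 0]) rotate([0, atan2(238, 816), 0]) cube([43, 53, 850]);
translate([585, 54, 0]) mirror([1, 0, 0]) rotate([0, atan2(238, 816), 0]) cube([43, 53, 850]);
translate([0, 1210, 0]) rotate([0, atan2(238, 816), 0]) cube([43, 53, 850]);
translate([585, 1210, 0]) mirror([1, 0, 0]) rotate([0, atan2(238, 816), 0]) cube([43, 53, 850]);


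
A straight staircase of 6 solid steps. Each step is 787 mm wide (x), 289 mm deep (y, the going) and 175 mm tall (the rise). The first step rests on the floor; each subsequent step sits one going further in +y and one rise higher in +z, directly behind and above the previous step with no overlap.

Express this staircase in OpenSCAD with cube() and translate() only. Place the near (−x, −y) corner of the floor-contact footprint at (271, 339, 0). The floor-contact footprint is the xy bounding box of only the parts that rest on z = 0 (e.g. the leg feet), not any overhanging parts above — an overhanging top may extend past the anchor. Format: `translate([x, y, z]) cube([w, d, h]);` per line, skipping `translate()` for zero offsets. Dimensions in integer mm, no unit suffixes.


translate([271, 339, 0]) cube([787, 289, 175]);
translate([271, 628, 175]) cube([787, 289, 175]);
translate([271, 917, 350]) cube([787, 289, 175]);
translate([271, 1206, 525]) cube([787, 289, 175]);
translate([271, 1495, 700]) cube([787, 289, 175]);
translate([271, 1784, 875]) cube([787, 289, 175]);


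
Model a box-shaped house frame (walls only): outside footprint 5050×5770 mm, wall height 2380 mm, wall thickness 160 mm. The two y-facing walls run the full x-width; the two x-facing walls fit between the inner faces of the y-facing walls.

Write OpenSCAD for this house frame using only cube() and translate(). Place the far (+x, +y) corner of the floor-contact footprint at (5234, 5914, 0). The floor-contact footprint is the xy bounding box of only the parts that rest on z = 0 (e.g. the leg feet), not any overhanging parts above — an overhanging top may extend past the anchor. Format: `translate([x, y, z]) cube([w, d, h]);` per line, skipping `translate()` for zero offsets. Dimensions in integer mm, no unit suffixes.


translate([184, 144, 0]) cube([5050, 160, 2380]);
translate([184, 5754, 0]) cube([5050, 160, 2380]);
translate([184, 304, 0]) cube([160, 5450, 2380]);
translate([5074, 304, 0]) cube([160, 5450, 2380]);


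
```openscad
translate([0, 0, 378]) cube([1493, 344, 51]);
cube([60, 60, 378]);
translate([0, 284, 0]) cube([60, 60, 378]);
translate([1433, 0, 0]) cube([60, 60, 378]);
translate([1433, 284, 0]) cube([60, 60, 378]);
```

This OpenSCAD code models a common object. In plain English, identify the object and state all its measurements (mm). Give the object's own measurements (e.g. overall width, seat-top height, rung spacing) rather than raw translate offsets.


A bench: a 1493×344 mm seat slab, 51 mm thick, top at z = 429 mm, on four 60×60 mm square legs flush with the seat corners and standing on z = 0.


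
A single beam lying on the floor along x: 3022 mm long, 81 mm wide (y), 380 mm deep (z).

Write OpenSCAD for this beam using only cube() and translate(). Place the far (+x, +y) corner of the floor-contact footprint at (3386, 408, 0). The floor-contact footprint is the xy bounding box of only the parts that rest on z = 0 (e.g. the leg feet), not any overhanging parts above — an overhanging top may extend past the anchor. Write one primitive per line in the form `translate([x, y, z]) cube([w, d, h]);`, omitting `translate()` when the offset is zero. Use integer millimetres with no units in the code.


translate([364, 327, 0]) cube([3022, 81, 380]);


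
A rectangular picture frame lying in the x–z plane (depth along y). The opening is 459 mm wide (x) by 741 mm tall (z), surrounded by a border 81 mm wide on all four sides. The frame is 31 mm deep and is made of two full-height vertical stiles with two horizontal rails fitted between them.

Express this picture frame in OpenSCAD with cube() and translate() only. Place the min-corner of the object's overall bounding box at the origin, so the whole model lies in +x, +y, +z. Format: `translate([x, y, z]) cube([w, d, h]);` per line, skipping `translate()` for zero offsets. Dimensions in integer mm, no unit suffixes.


cube([81, 31, 903]);
translate([540, 0, 0]) cube([81, 31, 903]);
translate([81, 0, 0]) cube([459, 31, 81]);
translate([81, 0, 822]) cube([459, 31, 81]);


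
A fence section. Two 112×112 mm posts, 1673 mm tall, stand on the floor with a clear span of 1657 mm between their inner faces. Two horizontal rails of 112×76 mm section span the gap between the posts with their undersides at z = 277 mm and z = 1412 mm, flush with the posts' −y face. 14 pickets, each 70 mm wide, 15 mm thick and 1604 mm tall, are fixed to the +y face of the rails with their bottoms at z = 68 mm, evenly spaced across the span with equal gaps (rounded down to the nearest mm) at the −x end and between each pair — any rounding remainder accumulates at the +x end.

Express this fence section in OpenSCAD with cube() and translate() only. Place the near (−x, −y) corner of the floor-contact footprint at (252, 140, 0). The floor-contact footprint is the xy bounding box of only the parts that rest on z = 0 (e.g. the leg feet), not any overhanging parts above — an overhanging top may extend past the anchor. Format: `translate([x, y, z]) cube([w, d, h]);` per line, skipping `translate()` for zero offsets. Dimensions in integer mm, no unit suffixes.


translate([252, 140, 0]) cube([112, 112, 1673]);
translate([2021, 140, 0]) cube([112, 112, 1673]);
translate([364, 140, 277]) cube([1657, 112, 76]);
translate([364, 140, 1412]) cube([1657, 112, 76]);
translate([409, 252, 68]) cube([70, 15, 1604]);
translate([524, 252, 68]) cube([70, 15, 1604]);
translate([639, 252, 68]) cube([70, 15, 1604]);
translate([754, 252, 68]) cube([70, 15, 1604]);
translate([869, 252, 68]) cube([70, 15, 1604]);
translate([984, 252, 68]) cube([70, 15, 1604]);
translate([1099, 252, 68]) cube([70, 15, 1604]);
translate([1214, 252, 68]) cube([70, 15, 1604]);
translate([1329, 252, 68]) cube([70, 15, 1604]);
translate([1444, 252, 68]) cube([70, 15, 1604]);
translate([1559, 252, 68]) cube([70, 15, 1604]);
translate([1674, 252, 68]) cube([70, 15, 1604]);
translate([1789, 252, 68]) cube([70, 15, 1604]);
translate([1904, 252, 68]) cube([70, 15, 1604]);


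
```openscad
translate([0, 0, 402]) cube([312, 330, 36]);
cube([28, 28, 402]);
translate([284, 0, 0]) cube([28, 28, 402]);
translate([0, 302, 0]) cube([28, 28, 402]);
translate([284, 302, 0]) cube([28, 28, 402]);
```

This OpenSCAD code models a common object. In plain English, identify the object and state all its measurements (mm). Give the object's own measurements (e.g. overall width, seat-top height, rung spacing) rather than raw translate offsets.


A four-legged stool. The seat is a 312×330×36 mm slab whose top surface is at z = 438 mm; four square legs, each 28×28 mm in cross-section, run from the floor (z = 0) to the underside of the seat, each flush with a corner of the seat.


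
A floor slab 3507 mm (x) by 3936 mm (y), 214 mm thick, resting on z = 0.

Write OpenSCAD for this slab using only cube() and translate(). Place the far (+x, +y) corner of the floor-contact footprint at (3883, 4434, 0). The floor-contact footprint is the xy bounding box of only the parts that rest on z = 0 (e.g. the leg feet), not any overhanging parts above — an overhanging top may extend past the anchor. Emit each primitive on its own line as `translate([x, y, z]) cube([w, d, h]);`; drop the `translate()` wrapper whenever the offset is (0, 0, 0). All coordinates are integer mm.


translate([376, 498, 0]) cube([3507, 3936, 214]);


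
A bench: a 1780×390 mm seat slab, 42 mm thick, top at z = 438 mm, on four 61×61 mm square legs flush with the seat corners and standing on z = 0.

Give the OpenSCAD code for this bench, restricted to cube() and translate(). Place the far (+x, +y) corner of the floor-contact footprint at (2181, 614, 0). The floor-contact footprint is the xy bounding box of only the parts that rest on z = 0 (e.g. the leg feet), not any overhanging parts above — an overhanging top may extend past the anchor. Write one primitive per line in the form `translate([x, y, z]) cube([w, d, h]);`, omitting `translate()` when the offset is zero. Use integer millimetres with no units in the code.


translate([401, 224, 396]) cube([1780, 390, 42]);
translate([401, 224, 0]) cube([61, 61, 396]);
translate([401, 553, 0]) cube([61, 61, 396]);
translate([2120, 224, 0]) cube([61, 61, 396]);
translate([2120, 553, 0]) cube([61, 61, 396]);


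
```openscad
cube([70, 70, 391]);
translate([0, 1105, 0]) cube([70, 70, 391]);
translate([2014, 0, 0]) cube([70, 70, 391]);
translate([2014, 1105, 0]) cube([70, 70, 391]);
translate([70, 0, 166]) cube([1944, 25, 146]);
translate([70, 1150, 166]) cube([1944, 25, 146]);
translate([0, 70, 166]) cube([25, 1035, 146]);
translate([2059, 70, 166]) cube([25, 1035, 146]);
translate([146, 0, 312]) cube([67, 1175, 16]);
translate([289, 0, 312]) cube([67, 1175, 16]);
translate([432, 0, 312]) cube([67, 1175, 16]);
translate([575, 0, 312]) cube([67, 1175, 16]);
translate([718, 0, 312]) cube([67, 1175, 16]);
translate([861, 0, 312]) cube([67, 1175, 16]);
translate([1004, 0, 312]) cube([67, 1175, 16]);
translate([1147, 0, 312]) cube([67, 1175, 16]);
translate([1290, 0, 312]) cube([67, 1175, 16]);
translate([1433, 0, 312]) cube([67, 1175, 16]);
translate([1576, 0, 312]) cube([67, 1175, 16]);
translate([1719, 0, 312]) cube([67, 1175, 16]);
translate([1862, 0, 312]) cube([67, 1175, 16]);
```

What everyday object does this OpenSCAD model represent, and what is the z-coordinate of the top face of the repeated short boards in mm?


A bed frame. The slat-top height is 328 mm.

Four posts, four rails, and a row of slats — a bed frame. Slats sit on the rails at z = 166 + 146 = 312; with slat thickness 16, the top is 328 mm.


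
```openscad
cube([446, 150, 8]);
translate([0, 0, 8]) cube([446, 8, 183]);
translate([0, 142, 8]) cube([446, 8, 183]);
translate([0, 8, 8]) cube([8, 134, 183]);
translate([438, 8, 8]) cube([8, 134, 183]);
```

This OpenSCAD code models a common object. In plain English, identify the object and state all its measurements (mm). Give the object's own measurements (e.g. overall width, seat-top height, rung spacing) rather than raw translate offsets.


An open-topped rectangular box: outside dimensions 446×150×191 mm, with a uniform wall and base thickness of 8 mm. The base is a full 446×150 slab on the floor; four walls sit on top of the base. The front and back walls (the −y and +y sides) span the full width; the two side walls fit between them.


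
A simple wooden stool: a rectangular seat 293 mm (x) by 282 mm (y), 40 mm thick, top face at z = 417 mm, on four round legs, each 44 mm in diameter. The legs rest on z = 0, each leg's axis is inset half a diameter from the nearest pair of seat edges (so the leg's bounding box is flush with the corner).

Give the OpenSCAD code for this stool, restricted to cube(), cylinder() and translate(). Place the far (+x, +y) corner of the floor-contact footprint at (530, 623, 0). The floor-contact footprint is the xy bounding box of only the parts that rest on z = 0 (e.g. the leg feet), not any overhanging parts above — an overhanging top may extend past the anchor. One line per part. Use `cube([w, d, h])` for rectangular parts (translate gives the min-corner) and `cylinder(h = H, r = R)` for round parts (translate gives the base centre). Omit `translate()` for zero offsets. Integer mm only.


translate([237, 341, 377]) cube([293, 282, 40]);
translate([259, 363, 0]) cylinder(h = 377, r = 22);
translate([508, 363, 0]) cylinder(h = 377, r = 22);
translate([259, 601, 0]) cylinder(h = 377, r = 22);
translate([508, 601, 0]) cylinder(h = 377, r = 22);


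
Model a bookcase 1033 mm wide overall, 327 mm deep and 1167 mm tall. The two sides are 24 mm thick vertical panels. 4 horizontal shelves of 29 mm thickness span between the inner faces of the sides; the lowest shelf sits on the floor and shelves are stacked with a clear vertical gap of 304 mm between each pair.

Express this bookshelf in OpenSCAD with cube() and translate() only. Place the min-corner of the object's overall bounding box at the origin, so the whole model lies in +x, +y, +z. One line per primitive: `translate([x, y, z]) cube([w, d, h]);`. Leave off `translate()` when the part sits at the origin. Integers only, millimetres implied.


cube([24, 327, 1167]);
translate([1009, 0, 0]) cube([24, 327, 1167]);
translate([24, 0, 0]) cube([985, 327, 29]);
translate([24, 0, 333]) cube([985, 327, 29]);
translate([24, 0, 666]) cube([985, 327, 29]);
translate([24, 0, 999]) cube([985, 327, 29]);


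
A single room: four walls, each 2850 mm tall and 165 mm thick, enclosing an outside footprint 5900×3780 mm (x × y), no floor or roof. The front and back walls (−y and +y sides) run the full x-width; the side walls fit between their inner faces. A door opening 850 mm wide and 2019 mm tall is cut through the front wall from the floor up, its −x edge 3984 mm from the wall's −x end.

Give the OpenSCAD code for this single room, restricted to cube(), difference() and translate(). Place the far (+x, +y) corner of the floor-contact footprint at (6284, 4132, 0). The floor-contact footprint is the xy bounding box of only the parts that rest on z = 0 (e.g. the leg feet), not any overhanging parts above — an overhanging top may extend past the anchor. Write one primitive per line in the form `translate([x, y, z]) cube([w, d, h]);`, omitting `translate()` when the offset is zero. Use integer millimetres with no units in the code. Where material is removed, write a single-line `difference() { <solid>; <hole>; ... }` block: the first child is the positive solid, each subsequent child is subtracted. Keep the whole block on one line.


difference() { translate([384, 352, 0]) cube([5900, 165, 2850]); translate([4368, 352, 0]) cube([850, 165, 2019]); }
translate([384, 3967, 0]) cube([5900, 165, 2850]);
translate([384, 517, 0]) cube([165, 3450, 2850]);
translate([6119, 517, 0]) cube([165, 3450, 2850]);


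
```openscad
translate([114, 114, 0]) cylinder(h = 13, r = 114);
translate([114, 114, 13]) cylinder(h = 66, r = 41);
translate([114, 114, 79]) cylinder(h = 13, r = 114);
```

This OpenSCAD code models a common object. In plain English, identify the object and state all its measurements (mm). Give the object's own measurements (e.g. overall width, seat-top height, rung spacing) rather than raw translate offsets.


A spool: two coaxial disc flanges of radius 114 mm and thickness 13 mm, joined by a core cylinder of radius 41 mm and height 66 mm. The lower flange rests on z = 0 and the three cylinders share a vertical axis.


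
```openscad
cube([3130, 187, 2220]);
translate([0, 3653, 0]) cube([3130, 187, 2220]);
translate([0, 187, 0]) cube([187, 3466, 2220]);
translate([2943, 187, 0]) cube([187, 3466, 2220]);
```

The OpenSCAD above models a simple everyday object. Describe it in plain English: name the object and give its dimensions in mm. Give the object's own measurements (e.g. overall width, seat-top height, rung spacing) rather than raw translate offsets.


The wall frame of a small rectangular building: four walls, each 2220 mm tall and 187 mm thick, enclosing a footprint 3130 mm (x) by 3840 mm (y) outside-to-outside, with no floor or roof. The front and back walls (the −y and +y sides) span the full width; the two side walls fit between them.


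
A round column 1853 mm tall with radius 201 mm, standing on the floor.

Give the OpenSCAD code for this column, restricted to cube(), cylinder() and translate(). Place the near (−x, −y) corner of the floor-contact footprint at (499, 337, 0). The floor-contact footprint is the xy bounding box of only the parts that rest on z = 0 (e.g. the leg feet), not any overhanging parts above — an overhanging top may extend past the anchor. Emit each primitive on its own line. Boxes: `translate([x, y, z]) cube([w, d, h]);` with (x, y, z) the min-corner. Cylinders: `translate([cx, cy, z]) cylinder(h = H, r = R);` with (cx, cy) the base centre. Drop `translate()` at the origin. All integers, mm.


translate([700, 538, 0]) cylinder(h = 1853, r = 201);


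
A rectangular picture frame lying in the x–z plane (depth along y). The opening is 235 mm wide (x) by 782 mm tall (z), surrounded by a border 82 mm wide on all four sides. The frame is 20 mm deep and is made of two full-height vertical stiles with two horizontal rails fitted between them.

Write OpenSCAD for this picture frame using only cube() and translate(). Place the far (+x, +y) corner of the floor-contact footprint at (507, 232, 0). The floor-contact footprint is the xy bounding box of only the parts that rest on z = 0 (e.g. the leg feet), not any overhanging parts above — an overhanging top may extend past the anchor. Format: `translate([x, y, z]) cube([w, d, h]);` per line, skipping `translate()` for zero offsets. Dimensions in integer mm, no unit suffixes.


translate([108, 212, 0]) cube([82, 20, 946]);
translate([425, 212, 0]) cube([82, 20, 946]);
translate([190, 212, 0]) cube([235, 20, 82]);
translate([190, 212, 864]) cube([235, 20, 82]);


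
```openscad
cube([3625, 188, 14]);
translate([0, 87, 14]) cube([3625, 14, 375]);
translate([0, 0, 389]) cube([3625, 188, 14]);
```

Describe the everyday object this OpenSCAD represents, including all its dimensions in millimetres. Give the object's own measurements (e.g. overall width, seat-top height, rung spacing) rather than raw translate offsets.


An I-beam lying along x, 3625 mm long. Overall section height 403 mm. Two flanges 188 mm wide (y) and 14 mm thick, one on the floor and one at the top; a web 14 mm thick runs between them, centred on the flange width.


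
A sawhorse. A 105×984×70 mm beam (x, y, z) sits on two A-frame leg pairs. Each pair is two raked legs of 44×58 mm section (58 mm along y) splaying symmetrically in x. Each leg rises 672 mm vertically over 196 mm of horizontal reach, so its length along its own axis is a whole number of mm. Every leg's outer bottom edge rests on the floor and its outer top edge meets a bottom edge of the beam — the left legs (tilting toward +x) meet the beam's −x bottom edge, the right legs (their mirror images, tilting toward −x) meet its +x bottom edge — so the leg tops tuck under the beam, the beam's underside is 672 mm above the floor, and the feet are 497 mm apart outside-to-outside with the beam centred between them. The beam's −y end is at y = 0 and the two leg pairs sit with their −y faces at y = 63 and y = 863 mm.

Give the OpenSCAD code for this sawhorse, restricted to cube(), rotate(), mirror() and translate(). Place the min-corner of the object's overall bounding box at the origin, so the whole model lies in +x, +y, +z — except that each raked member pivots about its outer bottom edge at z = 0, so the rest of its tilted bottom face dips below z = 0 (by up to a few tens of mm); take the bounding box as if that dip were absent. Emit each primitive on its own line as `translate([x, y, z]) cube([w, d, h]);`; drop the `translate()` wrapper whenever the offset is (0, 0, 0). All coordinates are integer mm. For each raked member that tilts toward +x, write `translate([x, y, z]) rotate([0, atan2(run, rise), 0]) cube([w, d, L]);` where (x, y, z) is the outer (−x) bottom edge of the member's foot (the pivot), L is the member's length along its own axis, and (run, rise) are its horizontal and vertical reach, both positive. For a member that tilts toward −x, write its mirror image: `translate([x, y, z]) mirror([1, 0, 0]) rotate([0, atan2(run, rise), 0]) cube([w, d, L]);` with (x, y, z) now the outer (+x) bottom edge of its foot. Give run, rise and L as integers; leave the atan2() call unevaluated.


translate([196, 0, 672]) cube([105, 984, 70]);
translate([0, 63, 0]) rotate([0, atan2(196, 672), 0]) cube([44, 58, 700]);
translate([497, 63, 0]) mirror([1, 0, 0]) rotate([0, atan2(196, 672), 0]) cube([44, 58, 700]);
translate([0, 863, 0]) rotate([0, atan2(196, 672), 0]) cube([44, 58, 700]);
translate([497, 863, 0]) mirror([1, 0, 0]) rotate([0, atan2(196, 672), 0]) cube([44, 58, 700]);


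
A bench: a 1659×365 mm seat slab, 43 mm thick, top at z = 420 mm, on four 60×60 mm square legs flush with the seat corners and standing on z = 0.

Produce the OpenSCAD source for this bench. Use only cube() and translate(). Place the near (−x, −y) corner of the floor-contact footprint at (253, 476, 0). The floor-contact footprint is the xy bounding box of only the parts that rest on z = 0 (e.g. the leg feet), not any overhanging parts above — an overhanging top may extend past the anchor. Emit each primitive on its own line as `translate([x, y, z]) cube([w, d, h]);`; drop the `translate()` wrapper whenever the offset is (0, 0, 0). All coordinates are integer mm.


// leg_h = 420 − 43 = 377
translate([253, 476, 377]) cube([1659, 365, 43]);
translate([253, 476, 0]) cube([60, 60, 377]);
translate([253, 781, 0]) cube([60, 60, 377]);
translate([1852, 476, 0]) cube([60, 60, 377]);
translate([1852, 781, 0]) cube([60, 60, 377]);


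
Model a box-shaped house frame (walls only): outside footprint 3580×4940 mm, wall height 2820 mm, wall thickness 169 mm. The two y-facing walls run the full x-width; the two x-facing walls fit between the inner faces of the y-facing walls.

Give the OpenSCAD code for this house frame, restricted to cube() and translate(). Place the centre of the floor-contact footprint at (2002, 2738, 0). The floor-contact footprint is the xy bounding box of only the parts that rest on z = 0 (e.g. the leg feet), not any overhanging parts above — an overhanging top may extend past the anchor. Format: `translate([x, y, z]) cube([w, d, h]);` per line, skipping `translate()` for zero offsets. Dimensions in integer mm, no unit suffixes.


translate([212, 268, 0]) cube([3580, 169, 2820]);
translate([212, 5039, 0]) cube([3580, 169, 2820]);
translate([212, 437, 0]) cube([169, 4602, 2820]);
translate([3623, 437, 0]) cube([169, 4602, 2820]);


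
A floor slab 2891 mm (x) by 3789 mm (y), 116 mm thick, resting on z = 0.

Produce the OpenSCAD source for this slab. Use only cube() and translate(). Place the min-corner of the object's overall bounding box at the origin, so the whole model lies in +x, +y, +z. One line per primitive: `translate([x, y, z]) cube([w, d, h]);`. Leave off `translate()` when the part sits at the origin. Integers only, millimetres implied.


cube([2891, 3789, 116]);


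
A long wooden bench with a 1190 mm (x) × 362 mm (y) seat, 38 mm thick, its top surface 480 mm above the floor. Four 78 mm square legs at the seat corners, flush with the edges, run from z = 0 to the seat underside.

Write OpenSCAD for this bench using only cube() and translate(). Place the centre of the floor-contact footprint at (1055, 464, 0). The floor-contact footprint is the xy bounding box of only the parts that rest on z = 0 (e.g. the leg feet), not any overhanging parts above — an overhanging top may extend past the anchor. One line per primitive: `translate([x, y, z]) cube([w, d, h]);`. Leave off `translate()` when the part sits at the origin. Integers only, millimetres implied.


// leg_h = 480 − 38 = 442
translate([460, 283, 442]) cube([1190, 362, 38]);
translate([460, 283, 0]) cube([78, 78, 442]);
translate([460, 567, 0]) cube([78, 78, 442]);
translate([1572, 283, 0]) cube([78, 78, 442]);
translate([1572, 567, 0]) cube([78, 78, 442]);


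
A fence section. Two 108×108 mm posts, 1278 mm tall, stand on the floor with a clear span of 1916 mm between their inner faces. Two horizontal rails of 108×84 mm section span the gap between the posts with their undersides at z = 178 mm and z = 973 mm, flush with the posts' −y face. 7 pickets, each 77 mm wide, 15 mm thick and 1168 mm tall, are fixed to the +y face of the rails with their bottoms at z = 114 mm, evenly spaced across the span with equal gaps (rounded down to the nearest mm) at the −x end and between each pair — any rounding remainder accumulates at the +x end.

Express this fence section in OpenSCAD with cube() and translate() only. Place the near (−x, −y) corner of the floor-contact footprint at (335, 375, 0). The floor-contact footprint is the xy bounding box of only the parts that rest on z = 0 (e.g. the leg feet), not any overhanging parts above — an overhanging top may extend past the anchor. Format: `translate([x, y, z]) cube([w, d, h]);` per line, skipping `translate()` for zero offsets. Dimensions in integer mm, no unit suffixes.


translate([335, 375, 0]) cube([108, 108, 1278]);
translate([2359, 375, 0]) cube([108, 108, 1278]);
translate([443, 375, 178]) cube([1916, 108, 84]);
translate([443, 375, 973]) cube([1916, 108, 84]);
translate([615, 483, 114]) cube([77, 15, 1168]);
translate([864, 483, 114]) cube([77, 15, 1168]);
translate([1113, 483, 114]) cube([77, 15, 1168]);
translate([1362, 483, 114]) cube([77, 15, 1168]);
translate([1611, 483, 114]) cube([77, 15, 1168]);
translate([1860, 483, 114]) cube([77, 15, 1168]);
translate([2109, 483, 114]) cube([77, 15, 1168]);


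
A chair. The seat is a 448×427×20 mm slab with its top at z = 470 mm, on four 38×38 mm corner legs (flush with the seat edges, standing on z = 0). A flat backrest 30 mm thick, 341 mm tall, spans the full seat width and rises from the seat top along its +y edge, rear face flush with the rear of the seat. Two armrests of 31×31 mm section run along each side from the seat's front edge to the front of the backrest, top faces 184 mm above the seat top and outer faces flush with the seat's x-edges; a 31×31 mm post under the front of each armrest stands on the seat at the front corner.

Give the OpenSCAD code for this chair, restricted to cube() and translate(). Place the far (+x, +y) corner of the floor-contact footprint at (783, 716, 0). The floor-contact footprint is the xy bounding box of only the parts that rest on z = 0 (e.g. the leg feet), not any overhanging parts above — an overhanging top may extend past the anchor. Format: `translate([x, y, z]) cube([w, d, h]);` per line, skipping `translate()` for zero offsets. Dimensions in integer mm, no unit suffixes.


// leg_h = 470 - 20 = 450
// arm post h = 184 - 31 = 153
translate([335, 289, 450]) cube([448, 427, 20]);
translate([335, 289, 0]) cube([38, 38, 450]);
translate([745, 289, 0]) cube([38, 38, 450]);
translate([335, 678, 0]) cube([38, 38, 450]);
translate([745, 678, 0]) cube([38, 38, 450]);
translate([335, 686, 470]) cube([448, 30, 341]);
translate([335, 289, 623]) cube([31, 397, 31]);
translate([752, 289, 623]) cube([31, 397, 31]);
translate([335, 289, 470]) cube([31, 31, 153]);
translate([752, 289, 470]) cube([31, 31, 153]);


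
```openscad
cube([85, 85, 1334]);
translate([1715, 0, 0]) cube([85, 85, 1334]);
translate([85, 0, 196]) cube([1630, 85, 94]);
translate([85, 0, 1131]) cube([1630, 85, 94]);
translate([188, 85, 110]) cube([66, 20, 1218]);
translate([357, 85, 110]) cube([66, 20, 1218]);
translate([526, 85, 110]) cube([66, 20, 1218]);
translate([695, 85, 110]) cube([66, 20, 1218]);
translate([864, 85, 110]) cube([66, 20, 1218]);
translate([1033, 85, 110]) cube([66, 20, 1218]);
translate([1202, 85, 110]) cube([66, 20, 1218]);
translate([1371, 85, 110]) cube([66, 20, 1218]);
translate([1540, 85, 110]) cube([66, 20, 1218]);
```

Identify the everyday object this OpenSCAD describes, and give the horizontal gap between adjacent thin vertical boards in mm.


A fence section. The picket gap is 103 mm.

Two posts, two rails, 9 pickets — a fence section. Span 1630 mm holds 9 pickets of 66 mm with 10 equal gaps: ⌊(1630 − 9·66) / 10⌋ = 103 mm.


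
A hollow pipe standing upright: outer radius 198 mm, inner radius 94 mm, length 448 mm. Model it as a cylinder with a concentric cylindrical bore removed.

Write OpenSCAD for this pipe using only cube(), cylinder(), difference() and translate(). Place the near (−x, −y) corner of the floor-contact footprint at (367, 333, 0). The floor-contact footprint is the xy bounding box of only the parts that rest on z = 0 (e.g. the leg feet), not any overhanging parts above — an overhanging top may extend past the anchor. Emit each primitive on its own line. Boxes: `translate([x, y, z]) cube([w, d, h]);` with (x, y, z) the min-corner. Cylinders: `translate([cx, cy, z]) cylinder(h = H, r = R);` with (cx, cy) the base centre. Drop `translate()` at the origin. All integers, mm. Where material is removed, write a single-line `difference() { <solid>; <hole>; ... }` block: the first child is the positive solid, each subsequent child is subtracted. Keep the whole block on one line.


difference() { translate([565, 531, 0]) cylinder(h = 448, r = 198); translate([565, 531, 0]) cylinder(h = 448, r = 94); }


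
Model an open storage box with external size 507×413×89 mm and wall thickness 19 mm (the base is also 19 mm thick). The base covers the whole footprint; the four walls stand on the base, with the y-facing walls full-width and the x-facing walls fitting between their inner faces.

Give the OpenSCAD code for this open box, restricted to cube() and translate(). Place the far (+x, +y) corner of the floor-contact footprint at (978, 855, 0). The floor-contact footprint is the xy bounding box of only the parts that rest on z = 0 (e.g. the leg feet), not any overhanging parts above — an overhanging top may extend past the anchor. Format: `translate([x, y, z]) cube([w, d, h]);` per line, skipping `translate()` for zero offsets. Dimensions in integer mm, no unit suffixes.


translate([471, 442, 0]) cube([507, 413, 19]);
translate([471, 442, 19]) cube([507, 19, 70]);
translate([471, 836, 19]) cube([507, 19, 70]);
translate([471, 461, 19]) cube([19, 375, 70]);
translate([959, 461, 19]) cube([19, 375, 70]);


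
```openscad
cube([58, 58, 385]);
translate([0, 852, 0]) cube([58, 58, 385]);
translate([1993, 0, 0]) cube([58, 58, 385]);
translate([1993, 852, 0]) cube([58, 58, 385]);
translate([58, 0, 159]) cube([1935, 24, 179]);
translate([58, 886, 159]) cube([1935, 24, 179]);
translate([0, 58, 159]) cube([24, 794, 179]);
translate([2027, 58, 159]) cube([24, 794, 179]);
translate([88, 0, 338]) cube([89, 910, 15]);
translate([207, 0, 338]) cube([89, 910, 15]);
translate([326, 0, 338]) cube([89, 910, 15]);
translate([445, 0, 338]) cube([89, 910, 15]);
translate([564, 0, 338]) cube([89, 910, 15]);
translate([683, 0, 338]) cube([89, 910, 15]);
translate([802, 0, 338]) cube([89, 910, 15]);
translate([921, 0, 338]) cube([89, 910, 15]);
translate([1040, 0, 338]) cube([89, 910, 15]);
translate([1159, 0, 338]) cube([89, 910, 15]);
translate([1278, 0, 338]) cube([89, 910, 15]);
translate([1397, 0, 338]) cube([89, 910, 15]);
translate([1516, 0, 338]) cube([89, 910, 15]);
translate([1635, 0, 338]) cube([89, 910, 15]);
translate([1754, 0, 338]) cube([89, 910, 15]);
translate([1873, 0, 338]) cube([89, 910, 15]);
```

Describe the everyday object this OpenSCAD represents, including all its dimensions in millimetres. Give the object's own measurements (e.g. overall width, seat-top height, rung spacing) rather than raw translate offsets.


A bed frame 2051 mm long (x) by 910 mm wide (y). Four 58×58 mm corner posts, 385 mm tall, at the corners of the footprint. Four rails of 24 mm thickness and 179 mm height run between adjacent posts with their undersides at z = 159 mm, their outer faces flush with the outside of the frame (the two x-running rails run between the posts' inner faces; the two y-running rails run between the posts' inner faces). 16 slats, each 89 mm wide (x) and 15 mm thick, lie across the top of the two x-running rails, running the full 910 mm width of the frame in y; along x they sit between the end posts with a 30 mm gap after the −x posts and between neighbouring slats, leaving 31 mm before the +x posts.
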